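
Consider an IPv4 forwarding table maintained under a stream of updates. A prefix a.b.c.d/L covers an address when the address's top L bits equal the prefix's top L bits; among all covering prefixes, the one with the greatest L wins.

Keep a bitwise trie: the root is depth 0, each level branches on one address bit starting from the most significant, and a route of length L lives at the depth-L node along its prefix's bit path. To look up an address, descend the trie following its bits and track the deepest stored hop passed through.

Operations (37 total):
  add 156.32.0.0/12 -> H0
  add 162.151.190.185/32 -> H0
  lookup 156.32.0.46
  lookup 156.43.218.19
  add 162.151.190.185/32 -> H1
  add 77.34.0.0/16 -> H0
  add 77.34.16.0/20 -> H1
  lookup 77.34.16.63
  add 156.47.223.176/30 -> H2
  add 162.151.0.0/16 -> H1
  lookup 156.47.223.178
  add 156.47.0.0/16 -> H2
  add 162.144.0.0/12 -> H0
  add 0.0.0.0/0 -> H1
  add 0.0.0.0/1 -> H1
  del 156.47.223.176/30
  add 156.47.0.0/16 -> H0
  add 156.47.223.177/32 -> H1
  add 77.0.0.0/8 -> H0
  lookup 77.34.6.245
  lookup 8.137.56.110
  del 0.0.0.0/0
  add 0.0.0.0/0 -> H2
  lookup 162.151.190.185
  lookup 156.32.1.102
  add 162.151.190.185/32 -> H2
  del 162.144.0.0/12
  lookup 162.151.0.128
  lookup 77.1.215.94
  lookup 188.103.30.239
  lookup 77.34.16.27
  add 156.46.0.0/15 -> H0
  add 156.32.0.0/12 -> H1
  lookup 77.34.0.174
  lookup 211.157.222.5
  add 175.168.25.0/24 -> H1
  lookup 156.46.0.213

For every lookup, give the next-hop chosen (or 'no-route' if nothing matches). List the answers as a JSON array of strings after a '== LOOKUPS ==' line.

Trace:
  + 156.32.0.0/12 (H0) depth=12
  + 162.151.190.185/32 (H0) depth=32
  lookup 156.32.0.46: bits 100111000010 walk d0:-→d1:-→d2:-→d3:-→d4:-→d5:-→d6:-→d7:-→d8:-→d9:-→d10:-→d11:-→d12:H0 -> H0
  lookup 156.43.218.19: bits 100111000010 walk d0:-→d1:-→d2:-→d3:-→d4:-→d5:-→d6:-→d7:-→d8:-→d9:-→d10:-→d11:-→d12:H0 -> H0
  + 162.151.190.185/32 (H1) depth=32
  + 77.34.0.0/16 (H0) depth=16
  + 77.34.16.0/20 (H1) depth=20
  lookup 77.34.16.63: bits 01001101001000100001 walk d0:-→d1:-→d2:-→d3:-→d4:-→d5:-→d6:-→d7:-→d8:-→d9:-→d10:-→d11:-→d12:-→d13:-→d14:-→d15:-→d16:H0→d17:-→d18:-→d19:-→d20:H1 -> H1
  + 156.47.223.176/30 (H2) depth=30
  + 162.151.0.0/16 (H1) depth=16
  lookup 156.47.223.178: bits 100111000010111111011111101100 walk d0:-→d1:-→d2:-→d3:-→d4:-→d5:-→d6:-→d7:-→d8:-→d9:-→d10:-→d11:-→d12:H0→d13:-→d14:-→d15:-→d16:-→d17:-→d18:-→d19:-→d20:-→d21:-→d22:-→d23:-→d24:-→d25:-→d26:-→d27:-→d28:-→d29:-→d30:H2 -> H2
  + 156.47.0.0/16 (H2) depth=16
  + 162.144.0.0/12 (H0) depth=12
  + 0.0.0.0/0 (H1) depth=0
  + 0.0.0.0/1 (H1) depth=1
  del 156.47.223.176/30 (clear depth 30)
  + 156.47.0.0/16 (H0) depth=16
  + 156.47.223.177/32 (H1) depth=32
  + 77.0.0.0/8 (H0) depth=8
  lookup 77.34.6.245: bits 0100110100100010000 walk d0:H1→d1:H1→d2:-→d3:-→d4:-→d5:-→d6:-→d7:-→d8:H0→d9:-→d10:-→d11:-→d12:-→d13:-→d14:-→d15:-→d16:H0→d17:-→d18:-→d19:- -> H0
  lookup 8.137.56.110: bits 0 walk d0:H1→d1:H1 -> H1
  del 0.0.0.0/0 (clear depth 0)
  + 0.0.0.0/0 (H2) depth=0
  lookup 162.151.190.185: bits 10100010100101111011111010111001 walk d0:H2→d1:-→d2:-→d3:-→d4:-→d5:-→d6:-→d7:-→d8:-→d9:-→d10:-→d11:-→d12:H0→d13:-→d14:-→d15:-→d16:H1→d17:-→d18:-→d19:-→d20:-→d21:-→d22:-→d23:-→d24:-→d25:-→d26:-→d27:-→d28:-→d29:-→d30:-→d31:-→d32:H1 -> H1
  lookup 156.32.1.102: bits 100111000010 walk d0:H2→d1:-→d2:-→d3:-→d4:-→d5:-→d6:-→d7:-→d8:-→d9:-→d10:-→d11:-→d12:H0 -> H0
  + 162.151.190.185/32 (H2) depth=32
  del 162.144.0.0/12 (clear depth 12)
  lookup 162.151.0.128: bits 1010001010010111 walk d0:H2→d1:-→d2:-→d3:-→d4:-→d5:-→d6:-→d7:-→d8:-→d9:-→d10:-→d11:-→d12:-→d13:-→d14:-→d15:-→d16:H1 -> H1
  lookup 77.1.215.94: bits 0100110100 walk d0:H2→d1:H1→d2:-→d3:-→d4:-→d5:-→d6:-→d7:-→d8:H0→d9:-→d10:- -> H0
  lookup 188.103.30.239: bits 101 walk d0:H2→d1:-→d2:-→d3:- -> H2
  lookup 77.34.16.27: bits 01001101001000100001 walk d0:H2→d1:H1→d2:-→d3:-→d4:-→d5:-→d6:-→d7:-→d8:H0→d9:-→d10:-→d11:-→d12:-→d13:-→d14:-→d15:-→d16:H0→d17:-→d18:-→d19:-→d20:H1 -> H1
  + 156.46.0.0/15 (H0) depth=15
  + 156.32.0.0/12 (H1) depth=12
  lookup 77.34.0.174: bits 0100110100100010000 walk d0:H2→d1:H1→d2:-→d3:-→d4:-→d5:-→d6:-→d7:-→d8:H0→d9:-→d10:-→d11:-→d12:-→d13:-→d14:-→d15:-→d16:H0→d17:-→d18:-→d19:- -> H0
  lookup 211.157.222.5: bits 1 walk d0:H2→d1:- -> H2
  + 175.168.25.0/24 (H1) depth=24
  lookup 156.46.0.213: bits 100111000010111 walk d0:H2→d1:-→d2:-→d3:-→d4:-→d5:-→d6:-→d7:-→d8:-→d9:-→d10:-→d11:-→d12:H1→d13:-→d14:-→d15:H0 -> H0

== LOOKUPS ==
["H0","H0","H1","H2","H0","H1","H1","H0","H1","H0","H2","H1","H0","H2","H0"]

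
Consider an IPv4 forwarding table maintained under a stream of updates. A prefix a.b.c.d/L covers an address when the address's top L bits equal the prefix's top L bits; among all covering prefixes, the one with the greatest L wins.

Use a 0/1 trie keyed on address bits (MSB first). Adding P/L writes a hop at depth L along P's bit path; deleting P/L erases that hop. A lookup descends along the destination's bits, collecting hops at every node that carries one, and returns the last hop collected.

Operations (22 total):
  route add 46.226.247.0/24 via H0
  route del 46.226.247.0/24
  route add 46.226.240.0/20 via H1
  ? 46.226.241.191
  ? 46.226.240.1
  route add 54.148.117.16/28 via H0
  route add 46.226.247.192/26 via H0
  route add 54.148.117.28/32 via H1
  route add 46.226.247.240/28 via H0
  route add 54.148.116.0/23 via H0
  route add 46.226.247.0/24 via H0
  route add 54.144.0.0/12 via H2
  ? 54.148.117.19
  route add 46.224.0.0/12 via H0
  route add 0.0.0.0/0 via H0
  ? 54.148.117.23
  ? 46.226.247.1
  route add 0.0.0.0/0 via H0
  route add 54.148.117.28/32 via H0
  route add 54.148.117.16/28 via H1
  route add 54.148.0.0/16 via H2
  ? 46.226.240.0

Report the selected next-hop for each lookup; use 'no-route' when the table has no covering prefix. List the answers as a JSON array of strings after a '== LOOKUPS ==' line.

Process each operation:
  add 46.226.247.0/24 -> H0 at depth 24
  del 46.226.247.0/24 (clear depth 24)
  add 46.226.240.0/20 -> H1 at depth 20
  lookup 46.226.241.191: bits 001011101110001011110 walk d0:-→d1:-→d2:-→d3:-→d4:-→d5:-→d6:-→d7:-→d8:-→d9:-→d10:-→d11:-→d12:-→d13:-→d14:-→d15:-→d16:-→d17:-→d18:-→d19:-→d20:H1→d21:- -> H1
  lookup 46.226.240.1: bits 001011101110001011110 walk d0:-→d1:-→d2:-→d3:-→d4:-→d5:-→d6:-→d7:-→d8:-→d9:-→d10:-→d11:-→d12:-→d13:-→d14:-→d15:-→d16:-→d17:-→d18:-→d19:-→d20:H1→d21:- -> H1
  add 54.148.117.16/28 -> H0 at depth 28
  add 46.226.247.192/26 -> H0 at depth 26
  add 54.148.117.28/32 -> H1 at depth 32
  add 46.226.247.240/28 -> H0 at depth 28
  add 54.148.116.0/23 -> H0 at depth 23
  add 46.226.247.0/24 -> H0 at depth 24
  add 54.144.0.0/12 -> H2 at depth 12
  lookup 54.148.117.19: bits 0011011010010100011101010001 walk d0:-→d1:-→d2:-→d3:-→d4:-→d5:-→d6:-→d7:-→d8:-→d9:-→d10:-→d11:-→d12:H2→d13:-→d14:-→d15:-→d16:-→d17:-→d18:-→d19:-→d20:-→d21:-→d22:-→d23:H0→d24:-→d25:-→d26:-→d27:-→d28:H0 -> H0
  add 46.224.0.0/12 -> H0 at depth 12
  add 0.0.0.0/0 -> H0 at depth 0
  lookup 54.148.117.23: bits 0011011010010100011101010001 walk d0:H0→d1:-→d2:-→d3:-→d4:-→d5:-→d6:-→d7:-→d8:-→d9:-→d10:-→d11:-→d12:H2→d13:-→d14:-→d15:-→d16:-→d17:-→d18:-→d19:-→d20:-→d21:-→d22:-→d23:H0→d24:-→d25:-→d26:-→d27:-→d28:H0 -> H0
  lookup 46.226.247.1: bits 001011101110001011110111 walk d0:H0→d1:-→d2:-→d3:-→d4:-→d5:-→d6:-→d7:-→d8:-→d9:-→d10:-→d11:-→d12:H0→d13:-→d14:-→d15:-→d16:-→d17:-→d18:-→d19:-→d20:H1→d21:-→d22:-→d23:-→d24:H0 -> H0
  add 0.0.0.0/0 -> H0 at depth 0
  add 54.148.117.28/32 -> H0 at depth 32
  add 54.148.117.16/28 -> H1 at depth 28
  add 54.148.0.0/16 -> H2 at depth 16
  lookup 46.226.240.0: bits 001011101110001011110 walk d0:H0→d1:-→d2:-→d3:-→d4:-→d5:-→d6:-→d7:-→d8:-→d9:-→d10:-→d11:-→d12:H0→d13:-→d14:-→d15:-→d16:-→d17:-→d18:-→d19:-→d20:H1→d21:- -> H1

== LOOKUPS ==
["H1","H1","H0","H0","H0","H1"]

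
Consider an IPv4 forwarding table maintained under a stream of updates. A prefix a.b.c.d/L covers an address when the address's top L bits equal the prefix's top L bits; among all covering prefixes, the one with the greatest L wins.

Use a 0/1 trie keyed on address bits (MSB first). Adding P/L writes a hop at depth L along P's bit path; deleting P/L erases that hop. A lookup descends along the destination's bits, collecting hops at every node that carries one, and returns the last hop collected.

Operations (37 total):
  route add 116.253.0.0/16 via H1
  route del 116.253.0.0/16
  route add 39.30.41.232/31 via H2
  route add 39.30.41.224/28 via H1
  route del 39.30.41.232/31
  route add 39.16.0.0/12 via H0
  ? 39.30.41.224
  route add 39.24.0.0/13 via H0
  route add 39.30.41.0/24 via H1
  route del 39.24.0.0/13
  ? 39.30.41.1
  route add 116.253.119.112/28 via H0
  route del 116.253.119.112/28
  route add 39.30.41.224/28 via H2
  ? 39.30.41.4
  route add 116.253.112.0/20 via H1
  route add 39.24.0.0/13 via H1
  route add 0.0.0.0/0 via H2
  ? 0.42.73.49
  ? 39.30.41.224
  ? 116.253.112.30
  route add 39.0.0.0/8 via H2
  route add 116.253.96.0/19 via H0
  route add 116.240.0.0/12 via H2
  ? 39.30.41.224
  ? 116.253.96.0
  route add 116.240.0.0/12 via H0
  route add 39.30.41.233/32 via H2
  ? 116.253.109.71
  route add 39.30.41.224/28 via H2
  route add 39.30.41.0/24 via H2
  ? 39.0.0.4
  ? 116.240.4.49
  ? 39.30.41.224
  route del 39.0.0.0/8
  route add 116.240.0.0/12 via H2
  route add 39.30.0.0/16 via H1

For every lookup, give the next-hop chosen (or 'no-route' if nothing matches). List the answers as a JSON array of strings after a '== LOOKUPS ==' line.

Trace:
  + 116.253.0.0/16 (H1) depth=16
  del 116.253.0.0/16 (clear depth 16)
  + 39.30.41.232/31 (H2) depth=31
  + 39.30.41.224/28 (H1) depth=28
  del 39.30.41.232/31 (clear depth 31)
  + 39.16.0.0/12 (H0) depth=12
  ? 39.30.41.224  path d0:-→d1:-→d2:-→d3:-→d4:-→d5:-→d6:-→d7:-→d8:-→d9:-→d10:-→d11:-→d12:H0→d13:-→d14:-→d15:-→d16:-→d17:-→d18:-→d19:-→d20:-→d21:-→d22:-→d23:-→d24:-→d25:-→d26:-→d27:-→d28:H1  best=H1
  + 39.24.0.0/13 (H0) depth=13
  + 39.30.41.0/24 (H1) depth=24
  del 39.24.0.0/13 (clear depth 13)
  ? 39.30.41.1  path d0:-→d1:-→d2:-→d3:-→d4:-→d5:-→d6:-→d7:-→d8:-→d9:-→d10:-→d11:-→d12:H0→d13:-→d14:-→d15:-→d16:-→d17:-→d18:-→d19:-→d20:-→d21:-→d22:-→d23:-→d24:H1  best=H1
  + 116.253.119.112/28 (H0) depth=28
  del 116.253.119.112/28 (clear depth 28)
  + 39.30.41.224/28 (H2) depth=28
  ? 39.30.41.4  path d0:-→d1:-→d2:-→d3:-→d4:-→d5:-→d6:-→d7:-→d8:-→d9:-→d10:-→d11:-→d12:H0→d13:-→d14:-→d15:-→d16:-→d17:-→d18:-→d19:-→d20:-→d21:-→d22:-→d23:-→d24:H1  best=H1
  + 116.253.112.0/20 (H1) depth=20
  + 39.24.0.0/13 (H1) depth=13
  + 0.0.0.0/0 (H2) depth=0
  ? 0.42.73.49  path d0:H2→d1:-→d2:-  best=H2
  ? 39.30.41.224  path d0:H2→d1:-→d2:-→d3:-→d4:-→d5:-→d6:-→d7:-→d8:-→d9:-→d10:-→d11:-→d12:H0→d13:H1→d14:-→d15:-→d16:-→d17:-→d18:-→d19:-→d20:-→d21:-→d22:-→d23:-→d24:H1→d25:-→d26:-→d27:-→d28:H2  best=H2
  ? 116.253.112.30  path d0:H2→d1:-→d2:-→d3:-→d4:-→d5:-→d6:-→d7:-→d8:-→d9:-→d10:-→d11:-→d12:-→d13:-→d14:-→d15:-→d16:-→d17:-→d18:-→d19:-→d20:H1→d21:-  best=H1
  + 39.0.0.0/8 (H2) depth=8
  + 116.253.96.0/19 (H0) depth=19
  + 116.240.0.0/12 (H2) depth=12
  ? 39.30.41.224  path d0:H2→d1:-→d2:-→d3:-→d4:-→d5:-→d6:-→d7:-→d8:H2→d9:-→d10:-→d11:-→d12:H0→d13:H1→d14:-→d15:-→d16:-→d17:-→d18:-→d19:-→d20:-→d21:-→d22:-→d23:-→d24:H1→d25:-→d26:-→d27:-→d28:H2  best=H2
  ? 116.253.96.0  path d0:H2→d1:-→d2:-→d3:-→d4:-→d5:-→d6:-→d7:-→d8:-→d9:-→d10:-→d11:-→d12:H2→d13:-→d14:-→d15:-→d16:-→d17:-→d18:-→d19:H0  best=H0
  + 116.240.0.0/12 (H0) depth=12
  + 39.30.41.233/32 (H2) depth=32
  ? 116.253.109.71  path d0:H2→d1:-→d2:-→d3:-→d4:-→d5:-→d6:-→d7:-→d8:-→d9:-→d10:-→d11:-→d12:H0→d13:-→d14:-→d15:-→d16:-→d17:-→d18:-→d19:H0  best=H0
  + 39.30.41.224/28 (H2) depth=28
  + 39.30.41.0/24 (H2) depth=24
  ? 39.0.0.4  path d0:H2→d1:-→d2:-→d3:-→d4:-→d5:-→d6:-→d7:-→d8:H2→d9:-→d10:-→d11:-  best=H2
  ? 116.240.4.49  path d0:H2→d1:-→d2:-→d3:-→d4:-→d5:-→d6:-→d7:-→d8:-→d9:-→d10:-→d11:-→d12:H0  best=H0
  ? 39.30.41.224  path d0:H2→d1:-→d2:-→d3:-→d4:-→d5:-→d6:-→d7:-→d8:H2→d9:-→d10:-→d11:-→d12:H0→d13:H1→d14:-→d15:-→d16:-→d17:-→d18:-→d19:-→d20:-→d21:-→d22:-→d23:-→d24:H2→d25:-→d26:-→d27:-→d28:H2  best=H2
  del 39.0.0.0/8 (clear depth 8)
  + 116.240.0.0/12 (H2) depth=12
  + 39.30.0.0/16 (H1) depth=16

== LOOKUPS ==
["H1","H1","H1","H2","H2","H1","H2","H0","H0","H2","H0","H2"]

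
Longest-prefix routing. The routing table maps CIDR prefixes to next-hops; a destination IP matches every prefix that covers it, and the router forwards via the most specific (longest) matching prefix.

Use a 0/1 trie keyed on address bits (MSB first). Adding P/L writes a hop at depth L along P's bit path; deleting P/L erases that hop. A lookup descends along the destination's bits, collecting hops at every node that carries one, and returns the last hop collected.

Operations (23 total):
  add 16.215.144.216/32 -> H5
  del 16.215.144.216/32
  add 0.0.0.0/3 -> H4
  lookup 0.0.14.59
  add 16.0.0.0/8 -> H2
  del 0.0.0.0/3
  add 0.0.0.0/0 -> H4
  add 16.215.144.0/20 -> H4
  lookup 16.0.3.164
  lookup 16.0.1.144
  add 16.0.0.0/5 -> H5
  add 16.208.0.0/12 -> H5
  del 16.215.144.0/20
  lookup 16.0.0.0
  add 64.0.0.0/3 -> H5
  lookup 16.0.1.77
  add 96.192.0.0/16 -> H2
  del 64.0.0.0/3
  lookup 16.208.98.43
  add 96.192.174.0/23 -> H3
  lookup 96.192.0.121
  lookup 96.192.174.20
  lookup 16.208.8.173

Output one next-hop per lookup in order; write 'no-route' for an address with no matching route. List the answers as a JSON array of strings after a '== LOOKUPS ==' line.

Process each operation:
  add 16.215.144.216/32 -> H5 at depth 32
  del 16.215.144.216/32 (clear depth 32)
  add 0.0.0.0/3 -> H4 at depth 3
  lookup 0.0.14.59: bits 000 walk d0:-→d1:-→d2:-→d3:H4 -> H4
  add 16.0.0.0/8 -> H2 at depth 8
  del 0.0.0.0/3 (clear depth 3)
  add 0.0.0.0/0 -> H4 at depth 0
  add 16.215.144.0/20 -> H4 at depth 20
  lookup 16.0.3.164: bits 00010000 walk d0:H4→d1:-→d2:-→d3:-→d4:-→d5:-→d6:-→d7:-→d8:H2 -> H2
  lookup 16.0.1.144: bits 00010000 walk d0:H4→d1:-→d2:-→d3:-→d4:-→d5:-→d6:-→d7:-→d8:H2 -> H2
  add 16.0.0.0/5 -> H5 at depth 5
  add 16.208.0.0/12 -> H5 at depth 12
  del 16.215.144.0/20 (clear depth 20)
  lookup 16.0.0.0: bits 00010000 walk d0:H4→d1:-→d2:-→d3:-→d4:-→d5:H5→d6:-→d7:-→d8:H2 -> H2
  add 64.0.0.0/3 -> H5 at depth 3
  lookup 16.0.1.77: bits 00010000 walk d0:H4→d1:-→d2:-→d3:-→d4:-→d5:H5→d6:-→d7:-→d8:H2 -> H2
  add 96.192.0.0/16 -> H2 at depth 16
  del 64.0.0.0/3 (clear depth 3)
  lookup 16.208.98.43: bits 0001000011010 walk d0:H4→d1:-→d2:-→d3:-→d4:-→d5:H5→d6:-→d7:-→d8:H2→d9:-→d10:-→d11:-→d12:H5→d13:- -> H5
  add 96.192.174.0/23 -> H3 at depth 23
  lookup 96.192.0.121: bits 0110000011000000 walk d0:H4→d1:-→d2:-→d3:-→d4:-→d5:-→d6:-→d7:-→d8:-→d9:-→d10:-→d11:-→d12:-→d13:-→d14:-→d15:-→d16:H2 -> H2
  lookup 96.192.174.20: bits 01100000110000001010111 walk d0:H4→d1:-→d2:-→d3:-→d4:-→d5:-→d6:-→d7:-→d8:-→d9:-→d10:-→d11:-→d12:-→d13:-→d14:-→d15:-→d16:H2→d17:-→d18:-→d19:-→d20:-→d21:-→d22:-→d23:H3 -> H3
  lookup 16.208.8.173: bits 0001000011010 walk d0:H4→d1:-→d2:-→d3:-→d4:-→d5:H5→d6:-→d7:-→d8:H2→d9:-→d10:-→d11:-→d12:H5→d13:- -> H5

== LOOKUPS ==
["H4","H2","H2","H2","H2","H5","H2","H3","H5"]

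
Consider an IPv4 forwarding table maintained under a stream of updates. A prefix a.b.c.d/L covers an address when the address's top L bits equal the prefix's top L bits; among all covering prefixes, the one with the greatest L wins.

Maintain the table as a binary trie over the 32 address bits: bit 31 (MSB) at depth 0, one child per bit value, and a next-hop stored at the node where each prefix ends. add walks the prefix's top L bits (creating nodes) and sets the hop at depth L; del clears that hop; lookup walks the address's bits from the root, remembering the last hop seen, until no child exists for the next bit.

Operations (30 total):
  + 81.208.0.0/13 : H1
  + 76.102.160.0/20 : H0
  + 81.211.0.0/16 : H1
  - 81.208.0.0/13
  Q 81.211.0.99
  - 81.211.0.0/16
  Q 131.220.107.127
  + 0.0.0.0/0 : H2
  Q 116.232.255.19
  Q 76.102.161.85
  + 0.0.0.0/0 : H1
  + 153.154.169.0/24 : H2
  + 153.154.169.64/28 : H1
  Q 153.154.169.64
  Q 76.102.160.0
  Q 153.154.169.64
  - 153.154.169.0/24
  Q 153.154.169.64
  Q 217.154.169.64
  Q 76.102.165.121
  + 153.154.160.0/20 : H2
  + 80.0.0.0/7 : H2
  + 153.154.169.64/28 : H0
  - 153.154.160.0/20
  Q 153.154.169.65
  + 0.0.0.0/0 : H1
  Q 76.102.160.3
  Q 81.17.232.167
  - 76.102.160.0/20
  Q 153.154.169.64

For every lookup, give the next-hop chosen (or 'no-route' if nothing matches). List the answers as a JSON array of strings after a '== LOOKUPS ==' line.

Process each operation:
  + 81.208.0.0/13 (H1) depth=13
  + 76.102.160.0/20 (H0) depth=20
  + 81.211.0.0/16 (H1) depth=16
  - 81.208.0.0/13 clear@13
  ? 81.211.0.99  path d0:-→d1:-→d2:-→d3:-→d4:-→d5:-→d6:-→d7:-→d8:-→d9:-→d10:-→d11:-→d12:-→d13:-→d14:-→d15:-→d16:H1  best=H1
  - 81.211.0.0/16 clear@16
  ? 131.220.107.127  path d0:-  best=no-route
  + 0.0.0.0/0 (H2) depth=0
  ? 116.232.255.19  path d0:H2→d1:-→d2:-  best=H2
  ? 76.102.161.85  path d0:H2→d1:-→d2:-→d3:-→d4:-→d5:-→d6:-→d7:-→d8:-→d9:-→d10:-→d11:-→d12:-→d13:-→d14:-→d15:-→d16:-→d17:-→d18:-→d19:-→d20:H0  best=H0
  + 0.0.0.0/0 (H1) depth=0
  + 153.154.169.0/24 (H2) depth=24
  + 153.154.169.64/28 (H1) depth=28
  ? 153.154.169.64  path d0:H1→d1:-→d2:-→d3:-→d4:-→d5:-→d6:-→d7:-→d8:-→d9:-→d10:-→d11:-→d12:-→d13:-→d14:-→d15:-→d16:-→d17:-→d18:-→d19:-→d20:-→d21:-→d22:-→d23:-→d24:H2→d25:-→d26:-→d27:-→d28:H1  best=H1
  ? 76.102.160.0  path d0:H1→d1:-→d2:-→d3:-→d4:-→d5:-→d6:-→d7:-→d8:-→d9:-→d10:-→d11:-→d12:-→d13:-→d14:-→d15:-→d16:-→d17:-→d18:-→d19:-→d20:H0  best=H0
  ? 153.154.169.64  path d0:H1→d1:-→d2:-→d3:-→d4:-→d5:-→d6:-→d7:-→d8:-→d9:-→d10:-→d11:-→d12:-→d13:-→d14:-→d15:-→d16:-→d17:-→d18:-→d19:-→d20:-→d21:-→d22:-→d23:-→d24:H2→d25:-→d26:-→d27:-→d28:H1  best=H1
  - 153.154.169.0/24 clear@24
  ? 153.154.169.64  path d0:H1→d1:-→d2:-→d3:-→d4:-→d5:-→d6:-→d7:-→d8:-→d9:-→d10:-→d11:-→d12:-→d13:-→d14:-→d15:-→d16:-→d17:-→d18:-→d19:-→d20:-→d21:-→d22:-→d23:-→d24:-→d25:-→d26:-→d27:-→d28:H1  best=H1
  ? 217.154.169.64  path d0:H1→d1:-  best=H1
  ? 76.102.165.121  path d0:H1→d1:-→d2:-→d3:-→d4:-→d5:-→d6:-→d7:-→d8:-→d9:-→d10:-→d11:-→d12:-→d13:-→d14:-→d15:-→d16:-→d17:-→d18:-→d19:-→d20:H0  best=H0
  + 153.154.160.0/20 (H2) depth=20
  + 80.0.0.0/7 (H2) depth=7
  + 153.154.169.64/28 (H0) depth=28
  - 153.154.160.0/20 clear@20
  ? 153.154.169.65  path d0:H1→d1:-→d2:-→d3:-→d4:-→d5:-→d6:-→d7:-→d8:-→d9:-→d10:-→d11:-→d12:-→d13:-→d14:-→d15:-→d16:-→d17:-→d18:-→d19:-→d20:-→d21:-→d22:-→d23:-→d24:-→d25:-→d26:-→d27:-→d28:H0  best=H0
  + 0.0.0.0/0 (H1) depth=0
  ? 76.102.160.3  path d0:H1→d1:-→d2:-→d3:-→d4:-→d5:-→d6:-→d7:-→d8:-→d9:-→d10:-→d11:-→d12:-→d13:-→d14:-→d15:-→d16:-→d17:-→d18:-→d19:-→d20:H0  best=H0
  ? 81.17.232.167  path d0:H1→d1:-→d2:-→d3:-→d4:-→d5:-→d6:-→d7:H2→d8:-  best=H2
  - 76.102.160.0/20 clear@20
  ? 153.154.169.64  path d0:H1→d1:-→d2:-→d3:-→d4:-→d5:-→d6:-→d7:-→d8:-→d9:-→d10:-→d11:-→d12:-→d13:-→d14:-→d15:-→d16:-→d17:-→d18:-→d19:-→d20:-→d21:-→d22:-→d23:-→d24:-→d25:-→d26:-→d27:-→d28:H0  best=H0

== LOOKUPS ==
["H1","no-route","H2","H0","H1","H0","H1","H1","H1","H0","H0","H0","H2","H0"]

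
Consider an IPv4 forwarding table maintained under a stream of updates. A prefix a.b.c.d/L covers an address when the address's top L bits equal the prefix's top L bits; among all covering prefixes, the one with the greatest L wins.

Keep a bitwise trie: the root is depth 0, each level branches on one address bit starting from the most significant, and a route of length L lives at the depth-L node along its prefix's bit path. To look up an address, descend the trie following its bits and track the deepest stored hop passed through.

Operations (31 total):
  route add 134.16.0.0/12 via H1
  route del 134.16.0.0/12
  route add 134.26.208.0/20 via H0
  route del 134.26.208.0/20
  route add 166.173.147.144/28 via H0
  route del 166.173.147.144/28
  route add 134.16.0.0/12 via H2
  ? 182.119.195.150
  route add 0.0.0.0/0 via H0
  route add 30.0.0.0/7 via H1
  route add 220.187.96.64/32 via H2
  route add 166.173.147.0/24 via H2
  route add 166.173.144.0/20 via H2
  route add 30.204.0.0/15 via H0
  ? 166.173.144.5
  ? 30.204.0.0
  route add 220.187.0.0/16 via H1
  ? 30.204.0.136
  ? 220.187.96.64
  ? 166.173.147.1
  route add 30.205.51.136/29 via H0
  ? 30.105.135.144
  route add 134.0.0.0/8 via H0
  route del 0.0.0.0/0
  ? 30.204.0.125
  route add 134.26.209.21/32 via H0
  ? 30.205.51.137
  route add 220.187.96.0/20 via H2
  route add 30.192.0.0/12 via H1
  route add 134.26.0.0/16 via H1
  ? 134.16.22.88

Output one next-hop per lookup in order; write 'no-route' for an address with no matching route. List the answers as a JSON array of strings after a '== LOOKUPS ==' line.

Trace:
  add 134.16.0.0/12 -> H1 at depth 12
  - 134.16.0.0/12 clear@12
  add 134.26.208.0/20 -> H0 at depth 20
  - 134.26.208.0/20 clear@20
  add 166.173.147.144/28 -> H0 at depth 28
  - 166.173.147.144/28 clear@28
  add 134.16.0.0/12 -> H2 at depth 12
  lookup 182.119.195.150: bits 101 walk d0:-→d1:-→d2:-→d3:- -> no-route
  add 0.0.0.0/0 -> H0 at depth 0
  add 30.0.0.0/7 -> H1 at depth 7
  add 220.187.96.64/32 -> H2 at depth 32
  add 166.173.147.0/24 -> H2 at depth 24
  add 166.173.144.0/20 -> H2 at depth 20
  add 30.204.0.0/15 -> H0 at depth 15
  lookup 166.173.144.5: bits 1010011010101101100100 walk d0:H0→d1:-→d2:-→d3:-→d4:-→d5:-→d6:-→d7:-→d8:-→d9:-→d10:-→d11:-→d12:-→d13:-→d14:-→d15:-→d16:-→d17:-→d18:-→d19:-→d20:H2→d21:-→d22:- -> H2
  lookup 30.204.0.0: bits 000111101100110 walk d0:H0→d1:-→d2:-→d3:-→d4:-→d5:-→d6:-→d7:H1→d8:-→d9:-→d10:-→d11:-→d12:-→d13:-→d14:-→d15:H0 -> H0
  add 220.187.0.0/16 -> H1 at depth 16
  lookup 30.204.0.136: bits 000111101100110 walk d0:H0→d1:-→d2:-→d3:-→d4:-→d5:-→d6:-→d7:H1→d8:-→d9:-→d10:-→d11:-→d12:-→d13:-→d14:-→d15:H0 -> H0
  lookup 220.187.96.64: bits 11011100101110110110000001000000 walk d0:H0→d1:-→d2:-→d3:-→d4:-→d5:-→d6:-→d7:-→d8:-→d9:-→d10:-→d11:-→d12:-→d13:-→d14:-→d15:-→d16:H1→d17:-→d18:-→d19:-→d20:-→d21:-→d22:-→d23:-→d24:-→d25:-→d26:-→d27:-→d28:-→d29:-→d30:-→d31:-→d32:H2 -> H2
  lookup 166.173.147.1: bits 101001101010110110010011 walk d0:H0→d1:-→d2:-→d3:-→d4:-→d5:-→d6:-→d7:-→d8:-→d9:-→d10:-→d11:-→d12:-→d13:-→d14:-→d15:-→d16:-→d17:-→d18:-→d19:-→d20:H2→d21:-→d22:-→d23:-→d24:H2 -> H2
  add 30.205.51.136/29 -> H0 at depth 29
  lookup 30.105.135.144: bits 00011110 walk d0:H0→d1:-→d2:-→d3:-→d4:-→d5:-→d6:-→d7:H1→d8:- -> H1
  add 134.0.0.0/8 -> H0 at depth 8
  - 0.0.0.0/0 clear@0
  lookup 30.204.0.125: bits 000111101100110 walk d0:-→d1:-→d2:-→d3:-→d4:-→d5:-→d6:-→d7:H1→d8:-→d9:-→d10:-→d11:-→d12:-→d13:-→d14:-→d15:H0 -> H0
  add 134.26.209.21/32 -> H0 at depth 32
  lookup 30.205.51.137: bits 00011110110011010011001110001 walk d0:-→d1:-→d2:-→d3:-→d4:-→d5:-→d6:-→d7:H1→d8:-→d9:-→d10:-→d11:-→d12:-→d13:-→d14:-→d15:H0→d16:-→d17:-→d18:-→d19:-→d20:-→d21:-→d22:-→d23:-→d24:-→d25:-→d26:-→d27:-→d28:-→d29:H0 -> H0
  add 220.187.96.0/20 -> H2 at depth 20
  add 30.192.0.0/12 -> H1 at depth 12
  add 134.26.0.0/16 -> H1 at depth 16
  lookup 134.16.22.88: bits 100001100001 walk d0:-→d1:-→d2:-→d3:-→d4:-→d5:-→d6:-→d7:-→d8:H0→d9:-→d10:-→d11:-→d12:H2 -> H2

== LOOKUPS ==
["no-route","H2","H0","H0","H2","H2","H1","H0","H0","H2"]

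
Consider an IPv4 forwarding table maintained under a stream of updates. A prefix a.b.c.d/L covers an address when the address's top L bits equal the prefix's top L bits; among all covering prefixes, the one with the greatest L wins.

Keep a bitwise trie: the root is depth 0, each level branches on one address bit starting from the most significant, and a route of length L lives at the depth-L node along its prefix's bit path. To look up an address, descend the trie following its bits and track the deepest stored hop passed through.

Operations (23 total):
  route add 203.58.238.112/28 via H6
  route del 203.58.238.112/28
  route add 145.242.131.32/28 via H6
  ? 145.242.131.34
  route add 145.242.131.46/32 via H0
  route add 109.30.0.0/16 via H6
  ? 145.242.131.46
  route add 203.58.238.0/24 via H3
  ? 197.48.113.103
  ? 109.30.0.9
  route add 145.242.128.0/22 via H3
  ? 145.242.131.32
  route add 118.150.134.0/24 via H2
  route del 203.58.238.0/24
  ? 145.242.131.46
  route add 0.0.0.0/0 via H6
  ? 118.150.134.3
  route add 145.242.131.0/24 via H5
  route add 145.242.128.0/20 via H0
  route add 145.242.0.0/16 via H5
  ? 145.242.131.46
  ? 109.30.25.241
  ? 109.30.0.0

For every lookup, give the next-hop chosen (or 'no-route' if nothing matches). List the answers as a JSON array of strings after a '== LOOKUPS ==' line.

Process each operation:
  add 203.58.238.112/28 -> H6 at depth 28
  - 203.58.238.112/28 clear@28
  add 145.242.131.32/28 -> H6 at depth 28
  Q 145.242.131.34: descend 1001000111110010100000110010 ; hops seen [H6] ; pick H6
  add 145.242.131.46/32 -> H0 at depth 32
  add 109.30.0.0/16 -> H6 at depth 16
  Q 145.242.131.46: descend 10010001111100101000001100101110 ; hops seen [H6,H0] ; pick H0
  add 203.58.238.0/24 -> H3 at depth 24
  Q 197.48.113.103: descend 1100 ; hops seen [∅] ; pick no-route
  Q 109.30.0.9: descend 0110110100011110 ; hops seen [H6] ; pick H6
  add 145.242.128.0/22 -> H3 at depth 22
  Q 145.242.131.32: descend 1001000111110010100000110010 ; hops seen [H3,H6] ; pick H6
  add 118.150.134.0/24 -> H2 at depth 24
  - 203.58.238.0/24 clear@24
  Q 145.242.131.46: descend 10010001111100101000001100101110 ; hops seen [H3,H6,H0] ; pick H0
  add 0.0.0.0/0 -> H6 at depth 0
  Q 118.150.134.3: descend 011101101001011010000110 ; hops seen [H6,H2] ; pick H2
  add 145.242.131.0/24 -> H5 at depth 24
  add 145.242.128.0/20 -> H0 at depth 20
  add 145.242.0.0/16 -> H5 at depth 16
  Q 145.242.131.46: descend 10010001111100101000001100101110 ; hops seen [H6,H5,H0,H3,H5,H6,H0] ; pick H0
  Q 109.30.25.241: descend 0110110100011110 ; hops seen [H6,H6] ; pick H6
  Q 109.30.0.0: descend 0110110100011110 ; hops seen [H6,H6] ; pick H6

== LOOKUPS ==
["H6","H0","no-route","H6","H6","H0","H2","H0","H6","H6"]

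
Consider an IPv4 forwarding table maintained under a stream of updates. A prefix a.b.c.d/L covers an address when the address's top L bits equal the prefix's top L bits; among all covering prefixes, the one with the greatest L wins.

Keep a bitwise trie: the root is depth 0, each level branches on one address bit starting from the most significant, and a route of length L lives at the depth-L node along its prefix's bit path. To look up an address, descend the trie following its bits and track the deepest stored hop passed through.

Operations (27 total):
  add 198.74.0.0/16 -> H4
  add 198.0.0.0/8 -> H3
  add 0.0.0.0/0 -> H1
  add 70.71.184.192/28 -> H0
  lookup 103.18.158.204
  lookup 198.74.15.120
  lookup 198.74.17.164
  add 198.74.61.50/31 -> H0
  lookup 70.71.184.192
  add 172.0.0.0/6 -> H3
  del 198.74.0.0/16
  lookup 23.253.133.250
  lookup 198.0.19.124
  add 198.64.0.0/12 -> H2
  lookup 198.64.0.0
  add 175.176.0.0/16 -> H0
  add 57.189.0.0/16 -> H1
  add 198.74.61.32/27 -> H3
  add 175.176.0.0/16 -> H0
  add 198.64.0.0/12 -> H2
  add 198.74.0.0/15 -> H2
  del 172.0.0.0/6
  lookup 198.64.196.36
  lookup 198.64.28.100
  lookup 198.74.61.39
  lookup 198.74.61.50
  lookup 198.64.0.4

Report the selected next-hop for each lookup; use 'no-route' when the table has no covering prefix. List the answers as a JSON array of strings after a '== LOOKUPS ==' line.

Trace:
  add 198.74.0.0/16 -> H4 at depth 16
  add 198.0.0.0/8 -> H3 at depth 8
  add 0.0.0.0/0 -> H1 at depth 0
  add 70.71.184.192/28 -> H0 at depth 28
  lookup 103.18.158.204: bits 01 walk d0:H1→d1:-→d2:- -> H1
  lookup 198.74.15.120: bits 1100011001001010 walk d0:H1→d1:-→d2:-→d3:-→d4:-→d5:-→d6:-→d7:-→d8:H3→d9:-→d10:-→d11:-→d12:-→d13:-→d14:-→d15:-→d16:H4 -> H4
  lookup 198.74.17.164: bits 1100011001001010 walk d0:H1→d1:-→d2:-→d3:-→d4:-→d5:-→d6:-→d7:-→d8:H3→d9:-→d10:-→d11:-→d12:-→d13:-→d14:-→d15:-→d16:H4 -> H4
  add 198.74.61.50/31 -> H0 at depth 31
  lookup 70.71.184.192: bits 0100011001000111101110001100 walk d0:H1→d1:-→d2:-→d3:-→d4:-→d5:-→d6:-→d7:-→d8:-→d9:-→d10:-→d11:-→d12:-→d13:-→d14:-→d15:-→d16:-→d17:-→d18:-→d19:-→d20:-→d21:-→d22:-→d23:-→d24:-→d25:-→d26:-→d27:-→d28:H0 -> H0
  add 172.0.0.0/6 -> H3 at depth 6
  - 198.74.0.0/16 clear@16
  lookup 23.253.133.250: bits 0 walk d0:H1→d1:- -> H1
  lookup 198.0.19.124: bits 110001100 walk d0:H1→d1:-→d2:-→d3:-→d4:-→d5:-→d6:-→d7:-→d8:H3→d9:- -> H3
  add 198.64.0.0/12 -> H2 at depth 12
  lookup 198.64.0.0: bits 110001100100 walk d0:H1→d1:-→d2:-→d3:-→d4:-→d5:-→d6:-→d7:-→d8:H3→d9:-→d10:-→d11:-→d12:H2 -> H2
  add 175.176.0.0/16 -> H0 at depth 16
  add 57.189.0.0/16 -> H1 at depth 16
  add 198.74.61.32/27 -> H3 at depth 27
  add 175.176.0.0/16 -> H0 at depth 16
  add 198.64.0.0/12 -> H2 at depth 12
  add 198.74.0.0/15 -> H2 at depth 15
  - 172.0.0.0/6 clear@6
  lookup 198.64.196.36: bits 110001100100 walk d0:H1→d1:-→d2:-→d3:-→d4:-→d5:-→d6:-→d7:-→d8:H3→d9:-→d10:-→d11:-→d12:H2 -> H2
  lookup 198.64.28.100: bits 110001100100 walk d0:H1→d1:-→d2:-→d3:-→d4:-→d5:-→d6:-→d7:-→d8:H3→d9:-→d10:-→d11:-→d12:H2 -> H2
  lookup 198.74.61.39: bits 110001100100101000111101001 walk d0:H1→d1:-→d2:-→d3:-→d4:-→d5:-→d6:-→d7:-→d8:H3→d9:-→d10:-→d11:-→d12:H2→d13:-→d14:-→d15:H2→d16:-→d17:-→d18:-→d19:-→d20:-→d21:-→d22:-→d23:-→d24:-→d25:-→d26:-→d27:H3 -> H3
  lookup 198.74.61.50: bits 1100011001001010001111010011001 walk d0:H1→d1:-→d2:-→d3:-→d4:-→d5:-→d6:-→d7:-→d8:H3→d9:-→d10:-→d11:-→d12:H2→d13:-→d14:-→d15:H2→d16:-→d17:-→d18:-→d19:-→d20:-→d21:-→d22:-→d23:-→d24:-→d25:-→d26:-→d27:H3→d28:-→d29:-→d30:-→d31:H0 -> H0
  lookup 198.64.0.4: bits 110001100100 walk d0:H1→d1:-→d2:-→d3:-→d4:-→d5:-→d6:-→d7:-→d8:H3→d9:-→d10:-→d11:-→d12:H2 -> H2

== LOOKUPS ==
["H1","H4","H4","H0","H1","H3","H2","H2","H2","H3","H0","H2"]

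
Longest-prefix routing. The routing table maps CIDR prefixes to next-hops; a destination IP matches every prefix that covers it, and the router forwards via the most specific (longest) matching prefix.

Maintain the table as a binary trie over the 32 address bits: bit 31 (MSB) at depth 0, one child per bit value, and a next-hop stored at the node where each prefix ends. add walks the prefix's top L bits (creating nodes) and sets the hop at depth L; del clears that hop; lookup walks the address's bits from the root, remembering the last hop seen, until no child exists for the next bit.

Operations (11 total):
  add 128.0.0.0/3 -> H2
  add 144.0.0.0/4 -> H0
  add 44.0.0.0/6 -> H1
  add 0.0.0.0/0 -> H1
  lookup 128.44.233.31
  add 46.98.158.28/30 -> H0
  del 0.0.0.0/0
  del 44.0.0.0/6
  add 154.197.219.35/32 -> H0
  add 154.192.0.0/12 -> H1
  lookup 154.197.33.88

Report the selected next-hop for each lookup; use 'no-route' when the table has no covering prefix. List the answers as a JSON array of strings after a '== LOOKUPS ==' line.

Trace:
  add 128.0.0.0/3 -> H2 at depth 3
  add 144.0.0.0/4 -> H0 at depth 4
  add 44.0.0.0/6 -> H1 at depth 6
  add 0.0.0.0/0 -> H1 at depth 0
  ? 128.44.233.31  path d0:H1→d1:-→d2:-→d3:H2  best=H2
  add 46.98.158.28/30 -> H0 at depth 30
  - 0.0.0.0/0 clear@0
  - 44.0.0.0/6 clear@6
  add 154.197.219.35/32 -> H0 at depth 32
  add 154.192.0.0/12 -> H1 at depth 12
  ? 154.197.33.88  path d0:-→d1:-→d2:-→d3:H2→d4:H0→d5:-→d6:-→d7:-→d8:-→d9:-→d10:-→d11:-→d12:H1→d13:-→d14:-→d15:-→d16:-  best=H1

== LOOKUPS ==
["H2","H1"]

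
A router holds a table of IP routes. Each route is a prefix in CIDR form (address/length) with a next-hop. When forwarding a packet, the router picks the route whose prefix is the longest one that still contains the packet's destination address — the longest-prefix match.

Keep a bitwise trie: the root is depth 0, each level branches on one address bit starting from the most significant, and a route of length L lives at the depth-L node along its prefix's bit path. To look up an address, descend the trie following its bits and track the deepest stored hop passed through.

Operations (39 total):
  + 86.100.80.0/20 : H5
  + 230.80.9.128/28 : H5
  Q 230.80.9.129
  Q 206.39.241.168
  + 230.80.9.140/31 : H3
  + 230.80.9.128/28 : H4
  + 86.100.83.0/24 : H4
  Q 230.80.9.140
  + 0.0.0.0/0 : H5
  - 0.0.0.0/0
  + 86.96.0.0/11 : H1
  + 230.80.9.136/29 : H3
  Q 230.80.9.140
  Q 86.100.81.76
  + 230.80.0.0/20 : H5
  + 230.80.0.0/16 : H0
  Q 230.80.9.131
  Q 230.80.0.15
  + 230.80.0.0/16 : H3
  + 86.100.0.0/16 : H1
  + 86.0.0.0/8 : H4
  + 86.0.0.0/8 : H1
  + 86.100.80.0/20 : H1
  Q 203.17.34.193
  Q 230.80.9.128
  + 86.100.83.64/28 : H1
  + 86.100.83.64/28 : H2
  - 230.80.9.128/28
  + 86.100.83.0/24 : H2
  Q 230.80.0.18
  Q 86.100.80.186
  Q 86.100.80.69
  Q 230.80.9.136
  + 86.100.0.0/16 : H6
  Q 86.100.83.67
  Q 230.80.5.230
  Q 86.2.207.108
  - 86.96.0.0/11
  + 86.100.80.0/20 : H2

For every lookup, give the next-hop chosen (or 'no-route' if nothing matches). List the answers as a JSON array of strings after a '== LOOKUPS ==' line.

Trace:
  + 86.100.80.0/20 (H5) depth=20
  + 230.80.9.128/28 (H5) depth=28
  ? 230.80.9.129  path d0:-→d1:-→d2:-→d3:-→d4:-→d5:-→d6:-→d7:-→d8:-→d9:-→d10:-→d11:-→d12:-→d13:-→d14:-→d15:-→d16:-→d17:-→d18:-→d19:-→d20:-→d21:-→d22:-→d23:-→d24:-→d25:-→d26:-→d27:-→d28:H5  best=H5
  ? 206.39.241.168  path d0:-→d1:-→d2:-  best=no-route
  + 230.80.9.140/31 (H3) depth=31
  + 230.80.9.128/28 (H4) depth=28
  + 86.100.83.0/24 (H4) depth=24
  ? 230.80.9.140  path d0:-→d1:-→d2:-→d3:-→d4:-→d5:-→d6:-→d7:-→d8:-→d9:-→d10:-→d11:-→d12:-→d13:-→d14:-→d15:-→d16:-→d17:-→d18:-→d19:-→d20:-→d21:-→d22:-→d23:-→d24:-→d25:-→d26:-→d27:-→d28:H4→d29:-→d30:-→d31:H3  best=H3
  + 0.0.0.0/0 (H5) depth=0
  - 0.0.0.0/0 clear@0
  + 86.96.0.0/11 (H1) depth=11
  + 230.80.9.136/29 (H3) depth=29
  ? 230.80.9.140  path d0:-→d1:-→d2:-→d3:-→d4:-→d5:-→d6:-→d7:-→d8:-→d9:-→d10:-→d11:-→d12:-→d13:-→d14:-→d15:-→d16:-→d17:-→d18:-→d19:-→d20:-→d21:-→d22:-→d23:-→d24:-→d25:-→d26:-→d27:-→d28:H4→d29:H3→d30:-→d31:H3  best=H3
  ? 86.100.81.76  path d0:-→d1:-→d2:-→d3:-→d4:-→d5:-→d6:-→d7:-→d8:-→d9:-→d10:-→d11:H1→d12:-→d13:-→d14:-→d15:-→d16:-→d17:-→d18:-→d19:-→d20:H5→d21:-→d22:-  best=H5
  + 230.80.0.0/20 (H5) depth=20
  + 230.80.0.0/16 (H0) depth=16
  ? 230.80.9.131  path d0:-→d1:-→d2:-→d3:-→d4:-→d5:-→d6:-→d7:-→d8:-→d9:-→d10:-→d11:-→d12:-→d13:-→d14:-→d15:-→d16:H0→d17:-→d18:-→d19:-→d20:H5→d21:-→d22:-→d23:-→d24:-→d25:-→d26:-→d27:-→d28:H4  best=H4
  ? 230.80.0.15  path d0:-→d1:-→d2:-→d3:-→d4:-→d5:-→d6:-→d7:-→d8:-→d9:-→d10:-→d11:-→d12:-→d13:-→d14:-→d15:-→d16:H0→d17:-→d18:-→d19:-→d20:H5  best=H5
  + 230.80.0.0/16 (H3) depth=16
  + 86.100.0.0/16 (H1) depth=16
  + 86.0.0.0/8 (H4) depth=8
  + 86.0.0.0/8 (H1) depth=8
  + 86.100.80.0/20 (H1) depth=20
  ? 203.17.34.193  path d0:-→d1:-→d2:-  best=no-route
  ? 230.80.9.128  path d0:-→d1:-→d2:-→d3:-→d4:-→d5:-→d6:-→d7:-→d8:-→d9:-→d10:-→d11:-→d12:-→d13:-→d14:-→d15:-→d16:H3→d17:-→d18:-→d19:-→d20:H5→d21:-→d22:-→d23:-→d24:-→d25:-→d26:-→d27:-→d28:H4  best=H4
  + 86.100.83.64/28 (H1) depth=28
  + 86.100.83.64/28 (H2) depth=28
  - 230.80.9.128/28 clear@28
  + 86.100.83.0/24 (H2) depth=24
  ? 230.80.0.18  path d0:-→d1:-→d2:-→d3:-→d4:-→d5:-→d6:-→d7:-→d8:-→d9:-→d10:-→d11:-→d12:-→d13:-→d14:-→d15:-→d16:H3→d17:-→d18:-→d19:-→d20:H5  best=H5
  ? 86.100.80.186  path d0:-→d1:-→d2:-→d3:-→d4:-→d5:-→d6:-→d7:-→d8:H1→d9:-→d10:-→d11:H1→d12:-→d13:-→d14:-→d15:-→d16:H1→d17:-→d18:-→d19:-→d20:H1→d21:-→d22:-  best=H1
  ? 86.100.80.69  path d0:-→d1:-→d2:-→d3:-→d4:-→d5:-→d6:-→d7:-→d8:H1→d9:-→d10:-→d11:H1→d12:-→d13:-→d14:-→d15:-→d16:H1→d17:-→d18:-→d19:-→d20:H1→d21:-→d22:-  best=H1
  ? 230.80.9.136  path d0:-→d1:-→d2:-→d3:-→d4:-→d5:-→d6:-→d7:-→d8:-→d9:-→d10:-→d11:-→d12:-→d13:-→d14:-→d15:-→d16:H3→d17:-→d18:-→d19:-→d20:H5→d21:-→d22:-→d23:-→d24:-→d25:-→d26:-→d27:-→d28:-→d29:H3  best=H3
  + 86.100.0.0/16 (H6) depth=16
  ? 86.100.83.67  path d0:-→d1:-→d2:-→d3:-→d4:-→d5:-→d6:-→d7:-→d8:H1→d9:-→d10:-→d11:H1→d12:-→d13:-→d14:-→d15:-→d16:H6→d17:-→d18:-→d19:-→d20:H1→d21:-→d22:-→d23:-→d24:H2→d25:-→d26:-→d27:-→d28:H2  best=H2
  ? 230.80.5.230  path d0:-→d1:-→d2:-→d3:-→d4:-→d5:-→d6:-→d7:-→d8:-→d9:-→d10:-→d11:-→d12:-→d13:-→d14:-→d15:-→d16:H3→d17:-→d18:-→d19:-→d20:H5  best=H5
  ? 86.2.207.108  path d0:-→d1:-→d2:-→d3:-→d4:-→d5:-→d6:-→d7:-→d8:H1→d9:-  best=H1
  - 86.96.0.0/11 clear@11
  + 86.100.80.0/20 (H2) depth=20

== LOOKUPS ==
["H5","no-route","H3","H3","H5","H4","H5","no-route","H4","H5","H1","H1","H3","H2","H5","H1"]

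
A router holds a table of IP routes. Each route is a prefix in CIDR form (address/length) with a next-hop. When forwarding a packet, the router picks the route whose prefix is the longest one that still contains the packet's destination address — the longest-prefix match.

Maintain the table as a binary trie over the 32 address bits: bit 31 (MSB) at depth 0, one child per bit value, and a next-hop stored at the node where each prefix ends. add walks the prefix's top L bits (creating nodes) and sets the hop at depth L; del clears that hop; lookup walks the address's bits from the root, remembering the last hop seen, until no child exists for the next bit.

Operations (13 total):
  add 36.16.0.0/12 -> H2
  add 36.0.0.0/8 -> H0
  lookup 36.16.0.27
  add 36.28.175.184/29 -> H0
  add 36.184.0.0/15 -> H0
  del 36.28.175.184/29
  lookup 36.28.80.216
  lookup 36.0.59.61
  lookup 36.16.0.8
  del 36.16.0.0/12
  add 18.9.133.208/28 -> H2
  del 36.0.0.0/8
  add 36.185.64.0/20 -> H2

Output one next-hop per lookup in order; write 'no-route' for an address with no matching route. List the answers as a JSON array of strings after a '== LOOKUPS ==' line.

Process each operation:
  + 36.16.0.0/12 (H2) depth=12
  + 36.0.0.0/8 (H0) depth=8
  ? 36.16.0.27  path d0:-→d1:-→d2:-→d3:-→d4:-→d5:-→d6:-→d7:-→d8:H0→d9:-→d10:-→d11:-→d12:H2  best=H2
  + 36.28.175.184/29 (H0) depth=29
  + 36.184.0.0/15 (H0) depth=15
  del 36.28.175.184/29 (clear depth 29)
  ? 36.28.80.216  path d0:-→d1:-→d2:-→d3:-→d4:-→d5:-→d6:-→d7:-→d8:H0→d9:-→d10:-→d11:-→d12:H2→d13:-→d14:-→d15:-→d16:-  best=H2
  ? 36.0.59.61  path d0:-→d1:-→d2:-→d3:-→d4:-→d5:-→d6:-→d7:-→d8:H0→d9:-→d10:-→d11:-  best=H0
  ? 36.16.0.8  path d0:-→d1:-→d2:-→d3:-→d4:-→d5:-→d6:-→d7:-→d8:H0→d9:-→d10:-→d11:-→d12:H2  best=H2
  del 36.16.0.0/12 (clear depth 12)
  + 18.9.133.208/28 (H2) depth=28
  del 36.0.0.0/8 (clear depth 8)
  + 36.185.64.0/20 (H2) depth=20

== LOOKUPS ==
["H2","H2","H0","H2"]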